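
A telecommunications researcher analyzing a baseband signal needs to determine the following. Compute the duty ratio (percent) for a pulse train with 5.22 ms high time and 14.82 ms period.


Duty cycle as a percentage:
DC = (t_on / T) * 100
   = (5.22 / 14.82) * 100
   = 0.352227 * 100
   = 35.22 %

35.22 %


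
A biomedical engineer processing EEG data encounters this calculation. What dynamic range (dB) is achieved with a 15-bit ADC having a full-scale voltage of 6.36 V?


Dynamic range from full-scale to LSB:
V_min = V_max / 2^bits = 6.36 / 2^15
DR = 20 * log10(V_max / V_min)
   = 20 * log10(2^15)
   = 20 * 15 * log10(2)
   = 90.31 dB

90.31 dB


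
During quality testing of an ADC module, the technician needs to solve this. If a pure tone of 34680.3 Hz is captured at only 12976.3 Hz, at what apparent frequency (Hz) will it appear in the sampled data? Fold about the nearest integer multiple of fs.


Compute the nearest integer multiple of fs to the signal:
n = round(34680.3 / 12976.3) = 3
f_alias = |34680.3 - 3 * 12976.3|
        = |34680.3 - 38928.9|
        = 4248.6 Hz

4248.6


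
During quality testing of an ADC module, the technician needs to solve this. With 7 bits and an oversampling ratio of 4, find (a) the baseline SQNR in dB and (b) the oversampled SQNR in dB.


Step 1 — baseline SQNR at Nyquist:
SQNR_base = 6.02*N + 1.76
          = 6.02*7 + 1.76
          = 43.9 dB

Step 2 — oversampling processing gain:
G = 10*log10(OSR) = 10*log10(4) = 6.02 dB

Step 3 — total:
SQNR_total = 43.9 + 6.02 = 49.92 dB

Base SQNR = 43.9 dB; oversampled SQNR = 49.92 dB


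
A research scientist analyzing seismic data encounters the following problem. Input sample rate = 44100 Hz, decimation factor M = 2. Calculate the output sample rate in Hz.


Decimation reduces the sample rate:
fs_out = fs_in / M
       = 44100 / 2
       = 22050.0 Hz

22050.0 Hz


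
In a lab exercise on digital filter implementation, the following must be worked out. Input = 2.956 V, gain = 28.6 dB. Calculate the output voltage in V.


Output voltage from dB gain:
V_out = V_in * 10^(gain_dB / 20)
      = 2.956 * 10^(28.6 / 20)
      = 2.956 * 26.915348
      = 79.5618 V

79.5618 V


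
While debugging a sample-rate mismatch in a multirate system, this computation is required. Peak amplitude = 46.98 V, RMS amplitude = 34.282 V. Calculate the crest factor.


Crest factor is the ratio of peak to RMS:
CF = V_peak / V_rms
   = 46.98 / 34.282
   = 1.3704

1.3704


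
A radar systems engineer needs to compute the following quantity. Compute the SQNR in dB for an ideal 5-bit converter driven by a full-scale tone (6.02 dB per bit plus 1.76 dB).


Theoretical SNR for a full-scale sinusoid:
SNR = 6.02 * N + 1.76
    = 6.02 * 5 + 1.76
    = 30.1 + 1.76
    = 31.86 dB

31.86 dB


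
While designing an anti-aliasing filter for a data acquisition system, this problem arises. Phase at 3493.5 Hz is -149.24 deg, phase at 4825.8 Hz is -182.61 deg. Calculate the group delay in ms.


Group delay from phase difference:
tau = -d(phi)/d(omega)
d(phi) = -33.37 deg = -0.582416 rad
d(omega) = 2*pi*(4825.8 - 3493.5) = 8371.0878 rad/s
tau = -(-0.582416) / 8371.0878
    = 0.0696 ms

0.0696 ms


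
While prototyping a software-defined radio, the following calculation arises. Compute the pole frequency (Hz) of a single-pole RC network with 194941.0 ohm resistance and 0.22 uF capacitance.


Cutoff frequency of a first-order RC filter:
fc = 1 / (2 * pi * R * C)
C = 0.22 uF = 2.2e-07 F
fc = 1 / (2 * pi * 194941.0 * 2.2e-07)
   = 1 / 0.26946709393272
   = 3.711028 Hz

3.711028 Hz


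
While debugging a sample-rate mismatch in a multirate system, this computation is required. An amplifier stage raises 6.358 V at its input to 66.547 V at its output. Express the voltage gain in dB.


Voltage gain in dB:
G = 20 * log10(Vout / Vin)
  = 20 * log10(66.547 / 6.358)
  = 20 * log10(10.466656)
  = 20 * 1.019808
  = 20.4 dB

20.4 dB


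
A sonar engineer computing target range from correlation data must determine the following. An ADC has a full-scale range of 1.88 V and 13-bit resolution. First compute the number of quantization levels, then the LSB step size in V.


Step 1 — number of quantization levels:
L = 2^N = 2^13 = 8192

Step 2 — LSB step size:
delta = Vfs / L
      = 1.88 / 8192
      = 0.00022949 V

Levels = 8192; step size = 0.00022949 V


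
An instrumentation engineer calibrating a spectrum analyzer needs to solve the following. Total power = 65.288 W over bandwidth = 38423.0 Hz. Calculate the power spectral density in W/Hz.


Power spectral density:
PSD = P / BW
    = 65.288 / 38423.0
    = 0.00169919 W/Hz

0.00169919 W/Hz


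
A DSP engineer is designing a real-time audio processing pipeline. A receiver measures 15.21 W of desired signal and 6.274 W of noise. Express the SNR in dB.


SNR in decibels:
SNR = 10 * log10(Ps / Pn)
    = 10 * log10(15.21 / 6.274)
    = 10 * log10(2.4243)
    = 10 * 0.3846
    = 3.85 dB

3.85 dB


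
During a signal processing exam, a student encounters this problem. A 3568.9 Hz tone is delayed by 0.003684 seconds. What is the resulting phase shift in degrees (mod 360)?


Phase shift from frequency and time delay:
phi = 360 * f * t_delay
    = 360 * 3568.9 * 0.003684
    = 4733.22 degrees
    mod 360 = 53.22 degrees

53.22 degrees


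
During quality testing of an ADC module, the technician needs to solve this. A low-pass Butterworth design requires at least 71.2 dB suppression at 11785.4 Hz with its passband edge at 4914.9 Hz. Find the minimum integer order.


Butterworth filter order formula:
n = log10(10^(A/10) - 1) / (2 * log10(f_stop/f_pass))
10^(71.2/10) - 1 = 13182566.3856
f_stop/f_pass = 11785.4 / 4914.9 = 2.3979
n = 9.3726 -> ceil = 10

10


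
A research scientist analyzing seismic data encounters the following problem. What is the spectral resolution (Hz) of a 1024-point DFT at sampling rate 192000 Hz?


DFT frequency resolution:
df = fs / N
   = 192000 / 1024
   = 187.5 Hz

187.5 Hz


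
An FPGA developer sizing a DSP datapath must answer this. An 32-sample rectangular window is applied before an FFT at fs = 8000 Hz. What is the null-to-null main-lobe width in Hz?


Main lobe width for a rectangular window:
Width = 2 * fs / N
      = 2 * 8000 / 32
      = 16000 / 32
      = 500.0 Hz

500.0 Hz


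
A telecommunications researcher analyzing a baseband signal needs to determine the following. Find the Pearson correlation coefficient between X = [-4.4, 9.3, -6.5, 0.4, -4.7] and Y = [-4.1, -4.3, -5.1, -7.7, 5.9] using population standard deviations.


Pearson correlation coefficient (population):
r = cov(X,Y) / (std(X) * std(Y))
Mean X = -1.18, Mean Y = -3.06
Cov(X,Y) = -7.5328
Std(X) = 5.716432, Std(Y) = 4.6603
r = -0.2828

-0.2828


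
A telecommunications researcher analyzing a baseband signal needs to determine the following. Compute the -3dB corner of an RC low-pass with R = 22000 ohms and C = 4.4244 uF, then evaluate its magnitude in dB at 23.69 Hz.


Step 1 — cutoff frequency:
fc = 1 / (2*pi*R*C)
C = 4.4244 uF = 4.4244e-06 F
fc = 1 / (2*pi*22000*4.4244e-06)
   = 1.6351 Hz

Step 2 — magnitude at f = 23.69 Hz:
|H(f)| = 1 / sqrt(1 + (f/fc)^2)
f/fc = 23.69 / 1.6351 = 14.48841
|H| = 1 / sqrt(1 + 209.914024) = 0.0688569
|H|_dB = 20*log10(0.0688569) = -23.24 dB

fc = 1.6351 Hz; |H(23.69 Hz)| = -23.24 dB


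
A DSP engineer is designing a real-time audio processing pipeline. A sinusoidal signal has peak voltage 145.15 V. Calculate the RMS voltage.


RMS voltage for a sinusoidal waveform:
V_rms = V_peak / sqrt(2)
      = 145.15 / 1.414214
      = 102.637 V

102.637 V


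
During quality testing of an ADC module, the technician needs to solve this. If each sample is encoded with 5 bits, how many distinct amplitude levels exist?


Number of quantization levels = 2^N
= 2^5
= 32

32


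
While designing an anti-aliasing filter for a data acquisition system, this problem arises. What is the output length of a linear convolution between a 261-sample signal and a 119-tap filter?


Linear convolution output length:
L = N + M - 1
  = 261 + 119 - 1
  = 379 samples

379


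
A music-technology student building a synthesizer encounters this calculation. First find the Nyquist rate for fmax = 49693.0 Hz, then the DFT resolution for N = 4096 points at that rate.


Step 1 — Nyquist sampling rate:
fs = 2 * fmax = 2 * 49693.0 = 99386.0 Hz

Step 2 — DFT bin spacing:
df = fs / N = 99386.0 / 4096 = 24.2642 Hz

24.2642 Hz


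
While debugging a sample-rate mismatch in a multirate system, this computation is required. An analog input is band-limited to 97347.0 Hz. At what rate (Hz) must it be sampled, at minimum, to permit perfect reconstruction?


The Nyquist rate is twice the maximum frequency component.
fs_min = 2 * fmax
      = 2 * 97347.0
      = 194694.0 Hz

194694.0


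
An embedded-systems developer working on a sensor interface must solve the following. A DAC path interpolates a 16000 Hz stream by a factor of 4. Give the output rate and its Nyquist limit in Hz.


Step 1 — output sample rate after interpolation by L:
fs_out = L * fs_in = 4 * 16000 = 64000 Hz

Step 2 — Nyquist frequency of the output stream:
f_Nyq = fs_out / 2 = 64000 / 2 = 32000.0 Hz

fs_out = 64000 Hz; f_Nyquist = 32000.0 Hz


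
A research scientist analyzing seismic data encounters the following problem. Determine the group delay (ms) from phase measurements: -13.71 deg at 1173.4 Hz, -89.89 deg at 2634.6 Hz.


Group delay from phase difference:
tau = -d(phi)/d(omega)
d(phi) = -76.18 deg = -1.329592 rad
d(omega) = 2*pi*(2634.6 - 1173.4) = 9180.9904 rad/s
tau = -(-1.329592) / 9180.9904
    = 0.1448 ms

0.1448 ms


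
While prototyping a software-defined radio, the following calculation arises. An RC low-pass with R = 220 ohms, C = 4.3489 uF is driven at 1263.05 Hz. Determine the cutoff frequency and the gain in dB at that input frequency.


Step 1 — cutoff frequency:
fc = 1 / (2*pi*R*C)
C = 4.3489 uF = 4.3489e-06 F
fc = 1 / (2*pi*220*4.3489e-06)
   = 166.348 Hz

Step 2 — magnitude at f = 1263.05 Hz:
|H(f)| = 1 / sqrt(1 + (f/fc)^2)
f/fc = 1263.05 / 166.348 = 7.592817
|H| = 1 / sqrt(1 + 57.65087) = 0.1305758
|H|_dB = 20*log10(0.1305758) = -17.68 dB

fc = 166.348 Hz; |H(1263.05 Hz)| = -17.68 dB


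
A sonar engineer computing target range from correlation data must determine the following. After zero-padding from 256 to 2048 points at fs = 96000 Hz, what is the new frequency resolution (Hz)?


Frequency resolution after zero-padding:
N_padded = 256 * 8 = 2048
df = fs / N_padded
   = 96000 / 2048
   = 46.875 Hz

46.875 Hz


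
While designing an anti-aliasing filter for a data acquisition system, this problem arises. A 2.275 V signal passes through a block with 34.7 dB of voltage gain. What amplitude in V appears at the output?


Output voltage from dB gain:
V_out = V_in * 10^(gain_dB / 20)
      = 2.275 * 10^(34.7 / 20)
      = 2.275 * 54.325033
      = 123.5895 V

123.5895 V


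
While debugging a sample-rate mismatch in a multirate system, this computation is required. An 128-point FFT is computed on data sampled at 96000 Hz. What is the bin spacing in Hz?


DFT frequency resolution:
df = fs / N
   = 96000 / 128
   = 750.0 Hz

750.0 Hz


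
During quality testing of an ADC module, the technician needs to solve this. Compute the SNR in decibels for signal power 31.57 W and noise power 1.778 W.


SNR in decibels:
SNR = 10 * log10(Ps / Pn)
    = 10 * log10(31.57 / 1.778)
    = 10 * log10(17.7559)
    = 10 * 1.2493
    = 12.49 dB

12.49 dB


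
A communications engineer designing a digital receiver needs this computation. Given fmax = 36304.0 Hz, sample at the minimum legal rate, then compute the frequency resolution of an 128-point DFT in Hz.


Step 1 — Nyquist sampling rate:
fs = 2 * fmax = 2 * 36304.0 = 72608.0 Hz

Step 2 — DFT bin spacing:
df = fs / N = 72608.0 / 128 = 567.25 Hz

567.25 Hz


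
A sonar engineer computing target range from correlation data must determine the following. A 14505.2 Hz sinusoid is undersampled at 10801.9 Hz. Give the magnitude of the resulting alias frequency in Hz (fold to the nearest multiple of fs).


Compute the nearest integer multiple of fs to the signal:
n = round(14505.2 / 10801.9) = 1
f_alias = |14505.2 - 1 * 10801.9|
        = |14505.2 - 10801.9|
        = 3703.3 Hz

3703.3


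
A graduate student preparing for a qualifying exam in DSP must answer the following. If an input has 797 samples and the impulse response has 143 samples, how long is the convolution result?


Linear convolution output length:
L = N + M - 1
  = 797 + 143 - 1
  = 939 samples

939


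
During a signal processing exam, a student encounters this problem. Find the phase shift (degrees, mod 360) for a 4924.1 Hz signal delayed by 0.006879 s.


Phase shift from frequency and time delay:
phi = 360 * f * t_delay
    = 360 * 4924.1 * 0.006879
    = 12194.24 degrees
    mod 360 = 314.24 degrees

314.24 degrees


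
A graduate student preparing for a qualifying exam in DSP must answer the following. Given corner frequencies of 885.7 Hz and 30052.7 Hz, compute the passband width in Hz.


Bandwidth is the difference of -3dB frequencies:
BW = f_high - f_low
   = 30052.7 - 885.7
   = 29167.0 Hz

29167.0 Hz


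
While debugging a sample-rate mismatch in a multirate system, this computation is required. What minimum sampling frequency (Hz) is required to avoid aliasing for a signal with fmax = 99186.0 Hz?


The Nyquist rate is twice the maximum frequency component.
fs_min = 2 * fmax
      = 2 * 99186.0
      = 198372.0 Hz

198372.0


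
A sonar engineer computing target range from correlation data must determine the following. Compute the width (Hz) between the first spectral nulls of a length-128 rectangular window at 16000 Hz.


Main lobe width for a rectangular window:
Width = 2 * fs / N
      = 2 * 16000 / 128
      = 32000 / 128
      = 250.0 Hz

250.0 Hz


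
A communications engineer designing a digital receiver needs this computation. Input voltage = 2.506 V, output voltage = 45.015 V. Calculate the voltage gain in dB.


Voltage gain in dB:
G = 20 * log10(Vout / Vin)
  = 20 * log10(45.015 / 2.506)
  = 20 * log10(17.962889)
  = 20 * 1.254376
  = 25.09 dB

25.09 dB


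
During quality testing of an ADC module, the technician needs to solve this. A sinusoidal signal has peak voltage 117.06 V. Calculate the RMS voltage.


RMS voltage for a sinusoidal waveform:
V_rms = V_peak / sqrt(2)
      = 117.06 / 1.414214
      = 82.774 V

82.774 V


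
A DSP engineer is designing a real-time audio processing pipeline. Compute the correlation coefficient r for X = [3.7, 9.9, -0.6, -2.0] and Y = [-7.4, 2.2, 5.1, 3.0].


Pearson correlation coefficient (population):
r = cov(X,Y) / (std(X) * std(Y))
Mean X = 2.75, Mean Y = 0.725
Cov(X,Y) = -5.65875
Std(X) = 4.631684, Std(Y) = 4.809041
r = -0.2541

-0.2541


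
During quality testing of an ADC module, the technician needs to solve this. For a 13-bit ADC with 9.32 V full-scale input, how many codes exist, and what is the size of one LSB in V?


Step 1 — number of quantization levels:
L = 2^N = 2^13 = 8192

Step 2 — LSB step size:
delta = Vfs / L
      = 9.32 / 8192
      = 0.0011377 V

Levels = 8192; step size = 0.0011377 V


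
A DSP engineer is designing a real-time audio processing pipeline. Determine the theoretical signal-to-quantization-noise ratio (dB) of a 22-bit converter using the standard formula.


Theoretical SNR for a full-scale sinusoid:
SNR = 6.02 * N + 1.76
    = 6.02 * 22 + 1.76
    = 132.44 + 1.76
    = 134.2 dB

134.2 dB


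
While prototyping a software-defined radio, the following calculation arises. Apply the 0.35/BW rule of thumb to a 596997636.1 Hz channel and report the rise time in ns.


Rise time from bandwidth relationship:
tr = 0.35 / BW
   = 0.35 / 596997636.1
   = 5.86266978e-10 s
   = 0.5863 ns

0.5863 ns


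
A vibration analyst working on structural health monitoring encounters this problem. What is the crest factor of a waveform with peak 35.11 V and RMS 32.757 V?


Crest factor is the ratio of peak to RMS:
CF = V_peak / V_rms
   = 35.11 / 32.757
   = 1.0718

1.0718


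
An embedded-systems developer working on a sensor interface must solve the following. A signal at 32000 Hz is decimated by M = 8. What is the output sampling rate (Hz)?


Decimation reduces the sample rate:
fs_out = fs_in / M
       = 32000 / 8
       = 4000.0 Hz

4000.0 Hz


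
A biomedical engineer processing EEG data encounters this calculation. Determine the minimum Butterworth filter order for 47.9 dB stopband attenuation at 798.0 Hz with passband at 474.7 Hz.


Butterworth filter order formula:
n = log10(10^(A/10) - 1) / (2 * log10(f_stop/f_pass))
10^(47.9/10) - 1 = 61658.5002
f_stop/f_pass = 798.0 / 474.7 = 1.6811
n = 10.6169 -> ceil = 11

11


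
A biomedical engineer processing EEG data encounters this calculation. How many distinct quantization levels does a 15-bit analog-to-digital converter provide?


Number of quantization levels = 2^N
= 2^15
= 32768

32768


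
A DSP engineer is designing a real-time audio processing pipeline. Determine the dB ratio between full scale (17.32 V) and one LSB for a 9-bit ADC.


Dynamic range from full-scale to LSB:
V_min = V_max / 2^bits = 17.32 / 2^9
DR = 20 * log10(V_max / V_min)
   = 20 * log10(2^9)
   = 20 * 9 * log10(2)
   = 54.19 dB

54.19 dB


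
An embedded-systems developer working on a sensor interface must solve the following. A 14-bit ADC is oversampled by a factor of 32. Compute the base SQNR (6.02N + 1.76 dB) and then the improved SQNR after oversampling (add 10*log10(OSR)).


Step 1 — baseline SQNR at Nyquist:
SQNR_base = 6.02*N + 1.76
          = 6.02*14 + 1.76
          = 86.04 dB

Step 2 — oversampling processing gain:
G = 10*log10(OSR) = 10*log10(32) = 15.05 dB

Step 3 — total:
SQNR_total = 86.04 + 15.05 = 101.09 dB

Base SQNR = 86.04 dB; oversampled SQNR = 101.09 dB


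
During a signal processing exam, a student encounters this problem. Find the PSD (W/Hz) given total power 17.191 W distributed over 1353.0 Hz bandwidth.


Power spectral density:
PSD = P / BW
    = 17.191 / 1353.0
    = 0.01270584 W/Hz

0.01270584 W/Hz


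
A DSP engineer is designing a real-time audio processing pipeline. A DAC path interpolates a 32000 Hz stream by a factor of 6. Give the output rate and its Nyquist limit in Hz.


Step 1 — output sample rate after interpolation by L:
fs_out = L * fs_in = 6 * 32000 = 192000 Hz

Step 2 — Nyquist frequency of the output stream:
f_Nyq = fs_out / 2 = 192000 / 2 = 96000.0 Hz

fs_out = 192000 Hz; f_Nyquist = 96000.0 Hz


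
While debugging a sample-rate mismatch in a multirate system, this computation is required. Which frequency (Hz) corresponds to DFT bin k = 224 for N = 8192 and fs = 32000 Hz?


Frequency of DFT bin k:
f_k = k * fs / N
    = 224 * 32000 / 8192
    = 7168000 / 8192
    = 875.0 Hz

875.0 Hz


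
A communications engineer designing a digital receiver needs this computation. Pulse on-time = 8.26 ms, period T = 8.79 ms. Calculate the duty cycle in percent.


Duty cycle as a percentage:
DC = (t_on / T) * 100
   = (8.26 / 8.79) * 100
   = 0.939704 * 100
   = 93.97 %

93.97 %


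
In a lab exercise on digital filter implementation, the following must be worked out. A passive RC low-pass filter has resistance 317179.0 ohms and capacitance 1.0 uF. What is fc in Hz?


Cutoff frequency of a first-order RC filter:
fc = 1 / (2 * pi * R * C)
C = 1.0 uF = 1e-06 F
fc = 1 / (2 * pi * 317179.0 * 1e-06)
   = 1 / 1.9928944325459
   = 0.501783 Hz

0.501783 Hz


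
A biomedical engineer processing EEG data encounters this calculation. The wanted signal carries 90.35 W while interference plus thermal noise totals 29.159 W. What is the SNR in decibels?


SNR in decibels:
SNR = 10 * log10(Ps / Pn)
    = 10 * log10(90.35 / 29.159)
    = 10 * log10(3.0985)
    = 10 * 0.4912
    = 4.91 dB

4.91 dB


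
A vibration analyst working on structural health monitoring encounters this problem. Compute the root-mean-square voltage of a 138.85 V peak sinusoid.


RMS voltage for a sinusoidal waveform:
V_rms = V_peak / sqrt(2)
      = 138.85 / 1.414214
      = 98.182 V

98.182 V


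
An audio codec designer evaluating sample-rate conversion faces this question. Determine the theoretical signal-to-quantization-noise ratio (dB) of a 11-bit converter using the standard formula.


Theoretical SNR for a full-scale sinusoid:
SNR = 6.02 * N + 1.76
    = 6.02 * 11 + 1.76
    = 66.22 + 1.76
    = 67.98 dB

67.98 dB


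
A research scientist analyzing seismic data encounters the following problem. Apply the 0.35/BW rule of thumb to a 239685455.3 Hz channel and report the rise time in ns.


Rise time from bandwidth relationship:
tr = 0.35 / BW
   = 0.35 / 239685455.3
   = 1.460247137e-09 s
   = 1.4602 ns

1.4602 ns


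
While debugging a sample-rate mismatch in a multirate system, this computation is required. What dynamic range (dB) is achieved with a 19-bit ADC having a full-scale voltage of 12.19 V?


Dynamic range from full-scale to LSB:
V_min = V_max / 2^bits = 12.19 / 2^19
DR = 20 * log10(V_max / V_min)
   = 20 * log10(2^19)
   = 20 * 19 * log10(2)
   = 114.39 dB

114.39 dB


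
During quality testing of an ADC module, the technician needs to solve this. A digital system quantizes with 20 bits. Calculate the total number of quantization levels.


Number of quantization levels = 2^N
= 2^20
= 1048576

1048576


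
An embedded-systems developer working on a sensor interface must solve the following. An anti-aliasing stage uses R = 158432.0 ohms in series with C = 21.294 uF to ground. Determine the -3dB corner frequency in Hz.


Cutoff frequency of a first-order RC filter:
fc = 1 / (2 * pi * R * C)
C = 21.294 uF = 2.1294e-05 F
fc = 1 / (2 * pi * 158432.0 * 2.1294e-05)
   = 1 / 21.197274445017
   = 0.047176 Hz

0.047176 Hz


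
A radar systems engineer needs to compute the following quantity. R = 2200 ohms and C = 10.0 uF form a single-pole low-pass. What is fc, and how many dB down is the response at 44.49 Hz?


Step 1 — cutoff frequency:
fc = 1 / (2*pi*R*C)
C = 10.0 uF = 1e-05 F
fc = 1 / (2*pi*2200*1e-05)
   = 7.23432 Hz

Step 2 — magnitude at f = 44.49 Hz:
|H(f)| = 1 / sqrt(1 + (f/fc)^2)
f/fc = 44.49 / 7.23432 = 6.149852
|H| = 1 / sqrt(1 + 37.82068) = 0.1604976
|H|_dB = 20*log10(0.1604976) = -15.89 dB

fc = 7.23432 Hz; |H(44.49 Hz)| = -15.89 dB


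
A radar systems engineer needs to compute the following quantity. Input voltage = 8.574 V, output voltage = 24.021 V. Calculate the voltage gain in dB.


Voltage gain in dB:
G = 20 * log10(Vout / Vin)
  = 20 * log10(24.021 / 8.574)
  = 20 * log10(2.80161)
  = 20 * 0.447408
  = 8.95 dB

8.95 dB


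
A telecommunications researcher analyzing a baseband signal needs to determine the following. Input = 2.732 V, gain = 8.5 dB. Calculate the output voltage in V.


Output voltage from dB gain:
V_out = V_in * 10^(gain_dB / 20)
      = 2.732 * 10^(8.5 / 20)
      = 2.732 * 2.660725
      = 7.2691 V

7.2691 V


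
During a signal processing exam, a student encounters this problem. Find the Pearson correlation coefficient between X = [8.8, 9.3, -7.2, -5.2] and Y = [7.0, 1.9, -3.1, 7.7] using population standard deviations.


Pearson correlation coefficient (population):
r = cov(X,Y) / (std(X) * std(Y))
Mean X = 1.425, Mean Y = 3.375
Cov(X,Y) = 10.578125
Std(X) = 7.659757, Std(Y) = 4.357393
r = 0.3169

0.3169


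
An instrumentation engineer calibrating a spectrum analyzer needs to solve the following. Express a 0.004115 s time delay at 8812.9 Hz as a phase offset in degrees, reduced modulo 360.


Phase shift from frequency and time delay:
phi = 360 * f * t_delay
    = 360 * 8812.9 * 0.004115
    = 13055.43 degrees
    mod 360 = 95.43 degrees

95.43 degrees


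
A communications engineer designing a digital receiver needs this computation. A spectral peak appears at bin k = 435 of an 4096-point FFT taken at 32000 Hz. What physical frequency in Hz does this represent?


Frequency of DFT bin k:
f_k = k * fs / N
    = 435 * 32000 / 4096
    = 13920000 / 4096
    = 3398.438 Hz

3398.438 Hz


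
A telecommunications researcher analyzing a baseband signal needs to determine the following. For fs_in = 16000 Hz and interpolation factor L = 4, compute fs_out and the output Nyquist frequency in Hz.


Step 1 — output sample rate after interpolation by L:
fs_out = L * fs_in = 4 * 16000 = 64000 Hz

Step 2 — Nyquist frequency of the output stream:
f_Nyq = fs_out / 2 = 64000 / 2 = 32000.0 Hz

fs_out = 64000 Hz; f_Nyquist = 32000.0 Hz


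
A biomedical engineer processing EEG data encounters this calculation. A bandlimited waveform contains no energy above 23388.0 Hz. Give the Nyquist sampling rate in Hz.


The Nyquist rate is twice the maximum frequency component.
fs_min = 2 * fmax
      = 2 * 23388.0
      = 46776.0 Hz

46776.0


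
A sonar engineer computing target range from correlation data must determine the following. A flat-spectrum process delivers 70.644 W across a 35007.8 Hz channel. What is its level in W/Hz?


Power spectral density:
PSD = P / BW
    = 70.644 / 35007.8
    = 0.00201795 W/Hz

0.00201795 W/Hz


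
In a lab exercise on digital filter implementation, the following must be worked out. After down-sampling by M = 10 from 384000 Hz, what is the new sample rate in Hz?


Decimation reduces the sample rate:
fs_out = fs_in / M
       = 384000 / 10
       = 38400.0 Hz

38400.0 Hz


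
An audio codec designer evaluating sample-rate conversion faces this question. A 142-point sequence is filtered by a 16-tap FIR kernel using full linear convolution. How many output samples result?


Linear convolution output length:
L = N + M - 1
  = 142 + 16 - 1
  = 157 samples

157


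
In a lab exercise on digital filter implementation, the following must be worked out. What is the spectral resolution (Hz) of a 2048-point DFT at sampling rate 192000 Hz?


DFT frequency resolution:
df = fs / N
   = 192000 / 2048
   = 93.75 Hz

93.75 Hz


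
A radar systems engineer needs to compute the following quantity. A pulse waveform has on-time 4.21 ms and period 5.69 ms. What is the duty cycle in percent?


Duty cycle as a percentage:
DC = (t_on / T) * 100
   = (4.21 / 5.69) * 100
   = 0.739895 * 100
   = 73.99 %

73.99 %


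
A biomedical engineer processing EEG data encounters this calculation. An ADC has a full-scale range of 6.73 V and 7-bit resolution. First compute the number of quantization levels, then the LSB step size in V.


Step 1 — number of quantization levels:
L = 2^N = 2^7 = 128

Step 2 — LSB step size:
delta = Vfs / L
      = 6.73 / 128
      = 0.05257813 V

Levels = 128; step size = 0.05257813 V


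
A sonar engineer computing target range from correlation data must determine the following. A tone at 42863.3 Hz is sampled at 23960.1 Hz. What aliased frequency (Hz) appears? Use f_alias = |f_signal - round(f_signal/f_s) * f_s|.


Compute the nearest integer multiple of fs to the signal:
n = round(42863.3 / 23960.1) = 2
f_alias = |42863.3 - 2 * 23960.1|
        = |42863.3 - 47920.2|
        = 5056.9 Hz

5056.9


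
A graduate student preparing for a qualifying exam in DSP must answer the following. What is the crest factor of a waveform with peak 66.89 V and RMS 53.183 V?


Crest factor is the ratio of peak to RMS:
CF = V_peak / V_rms
   = 66.89 / 53.183
   = 1.2577

1.2577


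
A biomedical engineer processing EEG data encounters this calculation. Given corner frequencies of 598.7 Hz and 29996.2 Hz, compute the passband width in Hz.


Bandwidth is the difference of -3dB frequencies:
BW = f_high - f_low
   = 29996.2 - 598.7
   = 29397.5 Hz

29397.5 Hz


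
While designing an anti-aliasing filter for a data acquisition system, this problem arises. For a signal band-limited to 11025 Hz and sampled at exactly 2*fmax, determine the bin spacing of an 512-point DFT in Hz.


Step 1 — Nyquist sampling rate:
fs = 2 * fmax = 2 * 11025 = 22050 Hz

Step 2 — DFT bin spacing:
df = fs / N = 22050 / 512 = 43.0664 Hz

43.0664 Hz


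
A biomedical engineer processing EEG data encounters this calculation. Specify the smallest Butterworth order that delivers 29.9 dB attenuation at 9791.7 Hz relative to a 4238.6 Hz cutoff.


Butterworth filter order formula:
n = log10(10^(A/10) - 1) / (2 * log10(f_stop/f_pass))
10^(29.9/10) - 1 = 976.2372
f_stop/f_pass = 9791.7 / 4238.6 = 2.3101
n = 4.1106 -> ceil = 5

5


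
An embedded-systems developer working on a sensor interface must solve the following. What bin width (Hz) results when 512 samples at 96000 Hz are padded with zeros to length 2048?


Frequency resolution after zero-padding:
N_padded = 512 * 4 = 2048
df = fs / N_padded
   = 96000 / 2048
   = 46.875 Hz

46.875 Hz


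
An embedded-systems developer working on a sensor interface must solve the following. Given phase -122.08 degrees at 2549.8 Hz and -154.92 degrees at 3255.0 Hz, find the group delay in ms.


Group delay from phase difference:
tau = -d(phi)/d(omega)
d(phi) = -32.84 deg = -0.573166 rad
d(omega) = 2*pi*(3255.0 - 2549.8) = 4430.9023 rad/s
tau = -(-0.573166) / 4430.9023
    = 0.1294 ms

0.1294 ms


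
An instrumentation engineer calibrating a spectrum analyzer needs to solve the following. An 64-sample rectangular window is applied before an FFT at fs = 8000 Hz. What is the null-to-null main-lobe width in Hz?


Main lobe width for a rectangular window:
Width = 2 * fs / N
      = 2 * 8000 / 64
      = 16000 / 64
      = 250.0 Hz

250.0 Hz


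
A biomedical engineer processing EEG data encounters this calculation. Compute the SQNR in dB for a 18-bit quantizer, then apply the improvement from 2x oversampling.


Step 1 — baseline SQNR at Nyquist:
SQNR_base = 6.02*N + 1.76
          = 6.02*18 + 1.76
          = 110.12 dB

Step 2 — oversampling processing gain:
G = 10*log10(OSR) = 10*log10(2) = 3.01 dB

Step 3 — total:
SQNR_total = 110.12 + 3.01 = 113.13 dB

Base SQNR = 110.12 dB; oversampled SQNR = 113.13 dB


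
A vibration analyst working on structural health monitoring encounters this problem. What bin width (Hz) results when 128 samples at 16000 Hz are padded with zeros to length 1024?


Frequency resolution after zero-padding:
N_padded = 128 * 8 = 1024
df = fs / N_padded
   = 16000 / 1024
   = 15.625 Hz

15.625 Hz


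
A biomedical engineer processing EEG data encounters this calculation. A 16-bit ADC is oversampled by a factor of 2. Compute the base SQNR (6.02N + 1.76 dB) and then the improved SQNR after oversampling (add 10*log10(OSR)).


Step 1 — baseline SQNR at Nyquist:
SQNR_base = 6.02*N + 1.76
          = 6.02*16 + 1.76
          = 98.08 dB

Step 2 — oversampling processing gain:
G = 10*log10(OSR) = 10*log10(2) = 3.01 dB

Step 3 — total:
SQNR_total = 98.08 + 3.01 = 101.09 dB

Base SQNR = 98.08 dB; oversampled SQNR = 101.09 dB


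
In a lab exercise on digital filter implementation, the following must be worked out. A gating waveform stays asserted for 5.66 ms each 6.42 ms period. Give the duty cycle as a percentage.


Duty cycle as a percentage:
DC = (t_on / T) * 100
   = (5.66 / 6.42) * 100
   = 0.88162 * 100
   = 88.16 %

88.16 %


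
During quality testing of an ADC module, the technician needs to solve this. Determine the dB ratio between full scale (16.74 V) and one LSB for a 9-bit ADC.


Dynamic range from full-scale to LSB:
V_min = V_max / 2^bits = 16.74 / 2^9
DR = 20 * log10(V_max / V_min)
   = 20 * log10(2^9)
   = 20 * 9 * log10(2)
   = 54.19 dB

54.19 dB


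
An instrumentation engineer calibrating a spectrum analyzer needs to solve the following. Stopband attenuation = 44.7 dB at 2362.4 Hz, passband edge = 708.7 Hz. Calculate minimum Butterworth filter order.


Butterworth filter order formula:
n = log10(10^(A/10) - 1) / (2 * log10(f_stop/f_pass))
10^(44.7/10) - 1 = 29511.0923
f_stop/f_pass = 2362.4 / 708.7 = 3.3334
n = 4.2743 -> ceil = 5

5


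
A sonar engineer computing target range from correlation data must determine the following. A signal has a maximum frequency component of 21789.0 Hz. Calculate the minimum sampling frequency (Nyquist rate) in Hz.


The Nyquist rate is twice the maximum frequency component.
fs_min = 2 * fmax
      = 2 * 21789.0
      = 43578.0 Hz

43578.0


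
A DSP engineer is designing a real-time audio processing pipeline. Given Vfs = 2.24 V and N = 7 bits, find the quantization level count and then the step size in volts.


Step 1 — number of quantization levels:
L = 2^N = 2^7 = 128

Step 2 — LSB step size:
delta = Vfs / L
      = 2.24 / 128
      = 0.0175 V

Levels = 128; step size = 0.0175 V


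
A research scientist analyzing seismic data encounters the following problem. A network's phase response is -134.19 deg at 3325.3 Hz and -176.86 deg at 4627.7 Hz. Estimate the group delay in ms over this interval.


Group delay from phase difference:
tau = -d(phi)/d(omega)
d(phi) = -42.67 deg = -0.744732 rad
d(omega) = 2*pi*(4627.7 - 3325.3) = 8183.2205 rad/s
tau = -(-0.744732) / 8183.2205
    = 0.091 ms

0.091 ms


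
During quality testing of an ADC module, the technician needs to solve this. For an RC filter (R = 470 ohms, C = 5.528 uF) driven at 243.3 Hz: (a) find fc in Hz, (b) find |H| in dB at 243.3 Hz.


Step 1 — cutoff frequency:
fc = 1 / (2*pi*R*C)
C = 5.528 uF = 5.528e-06 F
fc = 1 / (2*pi*470*5.528e-06)
   = 61.2568 Hz

Step 2 — magnitude at f = 243.3 Hz:
|H(f)| = 1 / sqrt(1 + (f/fc)^2)
f/fc = 243.3 / 61.2568 = 3.971804
|H| = 1 / sqrt(1 + 15.775227) = 0.2441551
|H|_dB = 20*log10(0.2441551) = -12.25 dB

fc = 61.2568 Hz; |H(243.3 Hz)| = -12.25 dB


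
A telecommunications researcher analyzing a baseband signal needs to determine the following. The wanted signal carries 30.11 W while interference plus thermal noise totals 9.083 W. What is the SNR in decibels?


SNR in decibels:
SNR = 10 * log10(Ps / Pn)
    = 10 * log10(30.11 / 9.083)
    = 10 * log10(3.315)
    = 10 * 0.5205
    = 5.2 dB

5.2 dB


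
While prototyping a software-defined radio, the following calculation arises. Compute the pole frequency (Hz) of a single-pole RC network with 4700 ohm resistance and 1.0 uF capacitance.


Cutoff frequency of a first-order RC filter:
fc = 1 / (2 * pi * R * C)
C = 1.0 uF = 1e-06 F
fc = 1 / (2 * pi * 4700 * 1e-06)
   = 1 / 0.029530970943744
   = 33.862754 Hz

33.862754 Hz


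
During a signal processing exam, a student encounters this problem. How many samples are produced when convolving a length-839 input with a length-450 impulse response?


Linear convolution output length:
L = N + M - 1
  = 839 + 450 - 1
  = 1288 samples

1288


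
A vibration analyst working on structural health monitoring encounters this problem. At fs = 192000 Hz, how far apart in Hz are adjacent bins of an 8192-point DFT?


DFT frequency resolution:
df = fs / N
   = 192000 / 8192
   = 23.4375 Hz

23.4375 Hz


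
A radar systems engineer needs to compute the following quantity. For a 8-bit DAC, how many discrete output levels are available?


Number of quantization levels = 2^N
= 2^8
= 256

256


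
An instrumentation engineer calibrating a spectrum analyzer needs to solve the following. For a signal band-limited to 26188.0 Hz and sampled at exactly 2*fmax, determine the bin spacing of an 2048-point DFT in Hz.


Step 1 — Nyquist sampling rate:
fs = 2 * fmax = 2 * 26188.0 = 52376.0 Hz

Step 2 — DFT bin spacing:
df = fs / N = 52376.0 / 2048 = 25.5742 Hz

25.5742 Hz


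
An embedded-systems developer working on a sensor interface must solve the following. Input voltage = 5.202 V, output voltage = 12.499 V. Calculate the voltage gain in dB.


Voltage gain in dB:
G = 20 * log10(Vout / Vin)
  = 20 * log10(12.499 / 5.202)
  = 20 * log10(2.40273)
  = 20 * 0.380705
  = 7.61 dB

7.61 dB


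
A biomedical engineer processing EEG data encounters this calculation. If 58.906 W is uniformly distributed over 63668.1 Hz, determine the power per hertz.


Power spectral density:
PSD = P / BW
    = 58.906 / 63668.1
    = 0.0009252 W/Hz

0.0009252 W/Hz


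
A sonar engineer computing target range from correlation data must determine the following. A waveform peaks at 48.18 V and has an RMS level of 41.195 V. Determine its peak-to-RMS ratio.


Crest factor is the ratio of peak to RMS:
CF = V_peak / V_rms
   = 48.18 / 41.195
   = 1.1696

1.1696


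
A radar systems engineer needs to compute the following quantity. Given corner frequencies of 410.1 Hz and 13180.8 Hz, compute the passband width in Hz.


Bandwidth is the difference of -3dB frequencies:
BW = f_high - f_low
   = 13180.8 - 410.1
   = 12770.7 Hz

12770.7 Hz


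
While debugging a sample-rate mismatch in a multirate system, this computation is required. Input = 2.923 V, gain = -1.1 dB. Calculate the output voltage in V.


Output voltage from dB gain:
V_out = V_in * 10^(gain_dB / 20)
      = 2.923 * 10^(-1.1 / 20)
      = 2.923 * 0.881049
      = 2.5753 V

2.5753 V


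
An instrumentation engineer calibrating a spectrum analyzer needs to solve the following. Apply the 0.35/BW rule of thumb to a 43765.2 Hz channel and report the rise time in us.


Rise time from bandwidth relationship:
tr = 0.35 / BW
   = 0.35 / 43765.2
   = 7.997221537e-06 s
   = 7.9972 us

7.9972 us


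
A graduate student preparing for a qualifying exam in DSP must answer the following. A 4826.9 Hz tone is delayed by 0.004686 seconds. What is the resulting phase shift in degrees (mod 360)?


Phase shift from frequency and time delay:
phi = 360 * f * t_delay
    = 360 * 4826.9 * 0.004686
    = 8142.79 degrees
    mod 360 = 222.79 degrees

222.79 degrees


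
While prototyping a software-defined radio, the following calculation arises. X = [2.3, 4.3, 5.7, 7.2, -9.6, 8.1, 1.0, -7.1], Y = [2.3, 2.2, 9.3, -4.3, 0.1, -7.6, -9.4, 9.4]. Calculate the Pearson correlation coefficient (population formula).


Pearson correlation coefficient (population):
r = cov(X,Y) / (std(X) * std(Y))
Mean X = 1.4875, Mean Y = 0.25
Cov(X,Y) = -13.104375
Std(X) = 6.119526, Std(Y) = 6.605869
r = -0.3242

-0.3242


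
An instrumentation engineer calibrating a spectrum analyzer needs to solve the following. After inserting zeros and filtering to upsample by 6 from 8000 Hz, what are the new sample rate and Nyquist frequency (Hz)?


Step 1 — output sample rate after interpolation by L:
fs_out = L * fs_in = 6 * 8000 = 48000 Hz

Step 2 — Nyquist frequency of the output stream:
f_Nyq = fs_out / 2 = 48000 / 2 = 24000.0 Hz

fs_out = 48000 Hz; f_Nyquist = 24000.0 Hz


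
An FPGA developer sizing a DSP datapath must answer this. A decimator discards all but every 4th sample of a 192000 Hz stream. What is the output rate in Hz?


Decimation reduces the sample rate:
fs_out = fs_in / M
       = 192000 / 4
       = 48000.0 Hz

48000.0 Hz


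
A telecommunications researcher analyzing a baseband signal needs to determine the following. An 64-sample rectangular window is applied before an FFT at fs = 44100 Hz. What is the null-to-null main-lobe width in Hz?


Main lobe width for a rectangular window:
Width = 2 * fs / N
      = 2 * 44100 / 64
      = 88200 / 64
      = 1378.125 Hz

1378.125 Hz


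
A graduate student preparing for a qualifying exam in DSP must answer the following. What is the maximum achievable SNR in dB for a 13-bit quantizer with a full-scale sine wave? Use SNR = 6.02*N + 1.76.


Theoretical SNR for a full-scale sinusoid:
SNR = 6.02 * N + 1.76
    = 6.02 * 13 + 1.76
    = 78.26 + 1.76
    = 80.02 dB

80.02 dB


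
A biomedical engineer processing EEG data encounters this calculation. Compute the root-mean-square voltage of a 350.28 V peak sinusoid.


RMS voltage for a sinusoidal waveform:
V_rms = V_peak / sqrt(2)
      = 350.28 / 1.414214
      = 247.685 V

247.685 V
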